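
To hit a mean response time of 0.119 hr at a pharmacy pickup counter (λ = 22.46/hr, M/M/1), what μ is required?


W = 1/(μ−λ) ⇒ μ − λ = 1/W = 1/0.119 = 8.4034
μ = λ + 1/W = 22.46 + 8.4034 = 30.8634 per hr

Final: 30.8634 /hr


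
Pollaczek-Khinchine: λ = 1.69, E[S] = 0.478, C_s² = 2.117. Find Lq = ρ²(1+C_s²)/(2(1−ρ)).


ρ = λ·E[S] = 1.69·0.478 = 0.8078
Lq = ρ²(1+C_s²)/(2(1−ρ)) = 0.6526·(1+2.117)/(2·0.1922)
= 0.6526·3.1170/0.3844 = 5.29210

Final: 5.29210


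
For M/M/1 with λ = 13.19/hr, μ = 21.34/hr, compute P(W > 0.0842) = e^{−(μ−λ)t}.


W ~ Exponential(μ−λ) for M/M/1.
μ − λ = 21.34 − 13.19 = 8.1500
P(W > t) = e^{−(μ−λ)t} = e^{−0.6862} = 0.503471

Final: 0.503471


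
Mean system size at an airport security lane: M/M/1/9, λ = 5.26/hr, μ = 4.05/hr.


ρ = 5.26/4.05 = 1.2988
L = ρ[1 − (K+1)ρ^K + Kρ^(K+1)] / [(1−ρ)(1−ρ^(K+1))]
Numerator: 1.2988·(1 − 10·10.514206 + 9·13.655488) = 24.361367
Denominator: (-0.2988)·(-12.655488) = 3.781022
L = 24.361367/3.781022 = 6.4431

Final: 6.4431


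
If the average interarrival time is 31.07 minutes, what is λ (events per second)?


λ = 1/(interarrival time) in consistent units.
1 second = 0.0166667 min, so λ = 0.0166667/31.07 = 0.0005364 per second

Final: 0.0005364 /sec


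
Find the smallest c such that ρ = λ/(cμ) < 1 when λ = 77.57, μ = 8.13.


Stability requires cμ > λ ⇔ c > λ/μ.
λ/μ = 77.57/8.13 = 9.5412
Minimum integer c = ⌊9.5412⌋ + 1 = 10
Check: 10·8.13 = 81.30 > 77.57, while 9·8.13 = 73.17 ≤ 77.57

Final: 10 servers


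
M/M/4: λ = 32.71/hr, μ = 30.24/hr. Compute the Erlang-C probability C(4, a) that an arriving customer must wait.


a = λ/μ = 1.0817; ρ = a/4 = 0.2704
P₀ = 0.338317 (from M/M/c formula)
C(c,a) = [a^c/(c!(1−ρ))]·P₀ = [1.36897/(24·0.7296)]·0.338317
= 0.07818·0.338317 = 0.026451

Final: 0.026451


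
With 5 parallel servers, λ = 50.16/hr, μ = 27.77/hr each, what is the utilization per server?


ρ = λ/(cμ) = 50.16/(5·27.77) = 50.16/138.85 = 0.3613

Final: 0.3613


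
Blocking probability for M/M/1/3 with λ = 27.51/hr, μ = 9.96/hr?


ρ = λ/μ = 27.51/9.96 = 2.7620
P_K = (1−ρ)ρ^K/(1−ρ^(K+1)) = (-1.7620·21.071418)/(1 − 58.200271)
= -37.128853/-57.200271 = 0.649103

Final: 0.649103


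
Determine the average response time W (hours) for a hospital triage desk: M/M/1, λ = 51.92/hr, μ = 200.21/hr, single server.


W = 1/(μ−λ) = 1/(200.21 − 51.92) = 1/148.29 = 0.006744 hr

Final: 0.006744 hr


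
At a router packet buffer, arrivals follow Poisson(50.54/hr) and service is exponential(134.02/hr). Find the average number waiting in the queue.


ρ = 50.54/134.02 = 0.3771
Lq = ρ²/(1−ρ) = 0.1422/0.6229 = 0.2283

Final: 0.2283


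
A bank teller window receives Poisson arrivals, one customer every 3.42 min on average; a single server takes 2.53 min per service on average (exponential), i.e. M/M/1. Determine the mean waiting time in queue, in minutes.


λ = 60/3.42 = 17.5439 /hr
μ = 60/2.53 = 23.7154 /hr
ρ = λ/μ = 17.5439/23.7154 = 0.7398
Wq = ρ/(μ−λ) = 0.7398/(23.7154−17.5439) = 0.11987 hr
In minutes: 0.11987·60 = 7.192 min

Final: 7.192 min


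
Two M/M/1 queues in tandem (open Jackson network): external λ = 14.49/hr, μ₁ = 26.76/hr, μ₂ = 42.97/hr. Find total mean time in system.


Each node sees arrival rate λ = 14.49/hr (tandem ⇒ throughput preserved).
W₁ = 1/(μ₁−λ) = 1/(26.76−14.49) = 0.08150 hr
W₂ = 1/(μ₂−λ) = 1/(42.97−14.49) = 0.03511 hr
W_total = W₁ + W₂ = 0.08150 + 0.03511 = 0.11661 hr

Final: 0.11661 hr


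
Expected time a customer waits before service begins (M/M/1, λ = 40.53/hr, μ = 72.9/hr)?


ρ = 40.53/72.9 = 0.5560
Wq = ρ/(μ−λ) = 0.5560/(72.9 − 40.53) = 0.5560/32.37 = 0.01718 hr

Final: 0.01718 hr


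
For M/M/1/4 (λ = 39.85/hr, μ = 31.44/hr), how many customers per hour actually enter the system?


ρ = 1.2675; P_K = (1−ρ)ρ^4/(1−ρ^5) = 0.303955
λ_eff = λ(1 − P_K) = 39.85·(1 − 0.303955) = 39.85·0.696045 = 27.7374 /hr

Final: 27.7374 /hr


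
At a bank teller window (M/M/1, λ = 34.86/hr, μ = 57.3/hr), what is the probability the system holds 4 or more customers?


ρ = 34.86/57.3 = 0.6084
P(N ≥ n) = ρ^n = 0.6084^4 = 0.136991

Final: 0.136991


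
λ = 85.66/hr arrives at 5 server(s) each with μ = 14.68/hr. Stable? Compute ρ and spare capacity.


Total capacity cμ = 5·14.68 = 73.40/hr
ρ = λ/(cμ) = 85.66/73.40 = 1.1670
Stable ⇔ ρ < 1: NO
Spare capacity = cμ − λ = 73.40 − 85.66 = -12.26/hr

Final: ρ = 1.1670; unstable; margin = -12.26/hr


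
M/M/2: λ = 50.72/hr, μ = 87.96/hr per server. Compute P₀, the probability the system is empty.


a = λ/μ = 50.72/87.96 = 0.5766; ρ = a/c = 0.2883
Σ_{k=0}^{1} a^k/k! (terms k=0..1) = 1.00000 + 0.57663 = 1.57663
Tail: a^2/(2!(1−ρ)) = 0.33250/(2·0.7117) = 0.23360
P₀ = 1/(1.57663 + 0.23360) = 1/1.81022 = 0.552418

Final: 0.552418


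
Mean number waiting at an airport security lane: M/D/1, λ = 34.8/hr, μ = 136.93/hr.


ρ = 34.8/136.93 = 0.2541
M/D/1: Lq = ρ²/(2(1−ρ)) = 0.06459/(2·0.7459) = 0.04330

Final: 0.04330


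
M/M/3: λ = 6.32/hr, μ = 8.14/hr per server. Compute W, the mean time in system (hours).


a = 0.7764; ρ = 0.2588; P₀ = 0.458072
Lq = P₀·a^c·ρ/(c!(1−ρ)²) = 0.01683
Wq = Lq/λ = 0.01683/6.32 = 0.002663 hr
W = Wq + 1/μ = 0.002663 + 0.12285 = 0.12551 hr

Final: 0.12551 hr


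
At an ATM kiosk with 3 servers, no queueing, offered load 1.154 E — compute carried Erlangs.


B(3,1.154) = 0.083269 (Erlang-B)
Carried load = a(1 − B) = 1.154·(1 − 0.083269) = 1.154·0.916731 = 1.0579 E

Final: 1.0579 Erlangs


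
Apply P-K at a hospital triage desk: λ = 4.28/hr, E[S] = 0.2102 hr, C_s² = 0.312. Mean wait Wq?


ρ = λ·E[S] = 4.28·0.2102 = 0.8997
E[S²] = E[S]²(1+C_s²) = 0.2102²·(1+0.312) = 0.057969
Wq = λ·E[S²]/(2(1−ρ)) = 4.28·0.057969/(2·0.1003) = 1.23629 hr

Final: 1.23629 hr


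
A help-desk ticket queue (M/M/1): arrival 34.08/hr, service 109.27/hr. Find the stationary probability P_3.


ρ = 34.08/109.27 = 0.3119
P_n = (1−ρ)·ρ^n = (1 − 0.3119)·0.3119^3 = 0.6881·0.030339 = 0.020876

Final: 0.020876


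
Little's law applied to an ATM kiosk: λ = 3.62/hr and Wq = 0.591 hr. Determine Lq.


Lq = λWq = 3.62·0.591 = 2.1394

Final: 2.1394


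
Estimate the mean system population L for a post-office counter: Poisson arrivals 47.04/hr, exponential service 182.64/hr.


ρ = λ/μ = 47.04/182.64 = 0.2576
L = ρ/(1−ρ) = 0.2576/(1 − 0.2576) = 0.2576/0.7424 = 0.3469

Final: 0.3469


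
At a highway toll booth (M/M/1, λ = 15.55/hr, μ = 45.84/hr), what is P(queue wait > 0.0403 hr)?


ρ = 15.55/45.84 = 0.3392
P(Wq > t) = ρ·e^{−(μ−λ)t} = 0.3392·e^{−1.2207}
= 0.3392·0.295027 = 0.100080

Final: 0.100080


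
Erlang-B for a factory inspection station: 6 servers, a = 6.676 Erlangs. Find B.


B(c,a) = (a^c/c!) / Σ_{k=0}^{c} a^k/k!
a^6/6! = 122.960458
Σ terms (k=0..6): 1.00000 + 6.67600 + 22.28449 + 49.59041 + 82.76640 + 110.50970 + 122.96046 = 395.787459
B = 122.960458/395.787459 = 0.310673

Final: 0.310673


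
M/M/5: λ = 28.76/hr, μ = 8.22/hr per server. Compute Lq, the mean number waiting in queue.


a = λ/μ = 3.4988; ρ = a/5 = 0.6998
P₀ = 0.025938
Lq = P₀·a^c·ρ / (c!·(1−ρ)²) = 0.025938·524.30660·0.6998/(120·0.09015)
= 0.87970

Final: 0.87970


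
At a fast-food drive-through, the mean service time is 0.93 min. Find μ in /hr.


μ = 1/(service time) in consistent units.
1 hour = 60 min, so μ = 60/0.93 = 64.5161 per hour

Final: 64.5161 /hr


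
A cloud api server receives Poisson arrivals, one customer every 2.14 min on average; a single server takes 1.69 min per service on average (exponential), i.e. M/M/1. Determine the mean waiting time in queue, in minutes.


λ = 60/2.14 = 28.0374 /hr
μ = 60/1.69 = 35.5030 /hr
ρ = λ/μ = 28.0374/35.5030 = 0.7897
Wq = ρ/(μ−λ) = 0.7897/(35.5030−28.0374) = 0.10578 hr
In minutes: 0.10578·60 = 6.347 min

Final: 6.347 min


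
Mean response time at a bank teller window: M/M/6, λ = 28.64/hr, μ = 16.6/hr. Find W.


a = 1.7253; ρ = 0.2876; P₀ = 0.178013
Lq = P₀·a^c·ρ/(c!(1−ρ)²) = 0.003694
Wq = Lq/λ = 0.003694/28.64 = 0.0001290 hr
W = Wq + 1/μ = 0.0001290 + 0.06024 = 0.06037 hr

Final: 0.06037 hr


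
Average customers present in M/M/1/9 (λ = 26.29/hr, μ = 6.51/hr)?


ρ = 26.29/6.51 = 4.0384
L = ρ[1 − (K+1)ρ^K + Kρ^(K+1)] / [(1−ρ)(1−ρ^(K+1))]
Numerator: 4.0384·(1 − 10·285684.302494 + 9·1153708.189335) = 30395164.031164
Denominator: (-3.0384)·(-1153707.189335) = 3505426.759608
L = 30395164.031164/3505426.759608 = 8.6709

Final: 8.6709


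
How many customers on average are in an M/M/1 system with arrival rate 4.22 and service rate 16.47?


ρ = λ/μ = 4.22/16.47 = 0.2562
L = ρ/(1−ρ) = 0.2562/(1 − 0.2562) = 0.2562/0.7438 = 0.3445

Final: 0.3445


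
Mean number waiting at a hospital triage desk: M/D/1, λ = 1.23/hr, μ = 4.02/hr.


ρ = 1.23/4.02 = 0.3060
M/D/1: Lq = ρ²/(2(1−ρ)) = 0.09362/(2·0.6940) = 0.06745

Final: 0.06745


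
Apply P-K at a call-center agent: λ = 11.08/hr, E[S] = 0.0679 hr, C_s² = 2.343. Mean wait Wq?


ρ = λ·E[S] = 11.08·0.0679 = 0.7523
E[S²] = E[S]²(1+C_s²) = 0.0679²·(1+2.343) = 0.015413
Wq = λ·E[S²]/(2(1−ρ)) = 11.08·0.015413/(2·0.2477) = 0.34476 hr

Final: 0.34476 hr


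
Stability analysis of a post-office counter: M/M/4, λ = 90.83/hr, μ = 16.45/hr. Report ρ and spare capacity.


Total capacity cμ = 4·16.45 = 65.80/hr
ρ = λ/(cμ) = 90.83/65.80 = 1.3804
Stable ⇔ ρ < 1: NO
Spare capacity = cμ − λ = 65.80 − 90.83 = -25.03/hr

Final: ρ = 1.3804; unstable; margin = -25.03/hr


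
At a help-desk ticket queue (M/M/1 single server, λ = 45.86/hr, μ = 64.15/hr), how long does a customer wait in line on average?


ρ = 45.86/64.15 = 0.7149
Wq = ρ/(μ−λ) = 0.7149/(64.15 − 45.86) = 0.7149/18.29 = 0.03909 hr

Final: 0.03909 hr


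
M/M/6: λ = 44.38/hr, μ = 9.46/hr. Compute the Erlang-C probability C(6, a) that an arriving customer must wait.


a = λ/μ = 4.6913; ρ = a/6 = 0.7819
P₀ = 0.007097 (from M/M/c formula)
C(c,a) = [a^c/(c!(1−ρ))]·P₀ = [10660.48514/(720·0.2181)]·0.007097
= 67.88381·0.007097 = 0.481764

Final: 0.481764


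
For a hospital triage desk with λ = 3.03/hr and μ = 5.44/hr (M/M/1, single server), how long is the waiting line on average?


ρ = 3.03/5.44 = 0.5570
Lq = ρ²/(1−ρ) = 0.3102/0.4430 = 0.7003

Final: 0.7003


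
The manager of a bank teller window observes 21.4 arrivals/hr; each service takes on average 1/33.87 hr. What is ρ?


ρ = λ/μ = 21.4/33.87 = 0.6318

Final: 0.6318


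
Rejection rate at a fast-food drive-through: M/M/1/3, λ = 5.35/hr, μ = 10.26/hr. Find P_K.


ρ = λ/μ = 5.35/10.26 = 0.5214
P_K = (1−ρ)ρ^K/(1−ρ^(K+1)) = (0.4786·0.141781)/(1 − 0.073931)
= 0.067851/0.926069 = 0.073267

Final: 0.073267


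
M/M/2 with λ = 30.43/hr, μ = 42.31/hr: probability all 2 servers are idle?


a = λ/μ = 30.43/42.31 = 0.7192; ρ = a/c = 0.3596
Σ_{k=0}^{1} a^k/k! (terms k=0..1) = 1.00000 + 0.71922 = 1.71922
Tail: a^2/(2!(1−ρ)) = 0.51727/(2·0.6404) = 0.40387
P₀ = 1/(1.71922 + 0.40387) = 1/2.12309 = 0.471013

Final: 0.471013


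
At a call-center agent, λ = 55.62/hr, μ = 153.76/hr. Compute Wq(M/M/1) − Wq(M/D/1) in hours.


ρ = 55.62/153.76 = 0.3617
Wq(M/M/1) = ρ/(μ−λ) = 0.3617/98.14 = 0.003686 hr
Wq(M/D/1) = ρ/(2(μ−λ)) = 0.001843 hr
Savings = 0.003686 − 0.001843 = 0.001843 hr

Final: 0.001843 hr


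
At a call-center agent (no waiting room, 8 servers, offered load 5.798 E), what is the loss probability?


B(c,a) = (a^c/c!) / Σ_{k=0}^{c} a^k/k!
a^8/8! = 31.674164
Σ terms (k=0..8): 1.00000 + 5.79800 + 16.80840 + 32.48504 + 47.08706 + 54.60216 + 52.76389 + 43.70357 + 31.67416 = 285.922284
B = 31.674164/285.922284 = 0.110779

Final: 0.110779


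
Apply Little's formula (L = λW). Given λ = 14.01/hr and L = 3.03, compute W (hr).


W = L/λ = 3.03/14.01 = 0.2163 hr

Final: 0.2163 hr


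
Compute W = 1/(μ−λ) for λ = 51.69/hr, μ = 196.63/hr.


W = 1/(μ−λ) = 1/(196.63 − 51.69) = 1/144.94 = 0.006899 hr

Final: 0.006899 hr


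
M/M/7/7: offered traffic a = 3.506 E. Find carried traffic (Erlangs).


B(7,3.506) = 0.039856 (Erlang-B)
Carried load = a(1 − B) = 3.506·(1 − 0.039856) = 3.506·0.960144 = 3.3663 E

Final: 3.3663 Erlangs


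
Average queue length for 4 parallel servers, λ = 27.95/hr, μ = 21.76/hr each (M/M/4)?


a = λ/μ = 1.2845; ρ = a/4 = 0.3211
P₀ = 0.275508
Lq = P₀·a^c·ρ / (c!·(1−ρ)²) = 0.275508·2.72202·0.3211/(24·0.46088)
= 0.02177

Final: 0.02177


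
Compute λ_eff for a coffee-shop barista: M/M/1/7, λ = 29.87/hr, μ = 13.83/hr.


ρ = 2.1598; P_K = (1−ρ)ρ^7/(1−ρ^8) = 0.538130
λ_eff = λ(1 − P_K) = 29.87·(1 − 0.538130) = 29.87·0.461870 = 13.7961 /hr

Final: 13.7961 /hr


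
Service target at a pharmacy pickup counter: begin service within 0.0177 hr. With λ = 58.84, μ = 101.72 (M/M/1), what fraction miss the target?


ρ = 58.84/101.72 = 0.5785
P(Wq > t) = ρ·e^{−(μ−λ)t} = 0.5785·e^{−0.7590}
= 0.5785·0.468146 = 0.270799

Final: 0.270799


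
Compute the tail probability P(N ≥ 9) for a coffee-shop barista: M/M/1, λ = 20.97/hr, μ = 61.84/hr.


ρ = 20.97/61.84 = 0.3391
P(N ≥ n) = ρ^n = 0.3391^9 = 0.00005929

Final: 0.00005929


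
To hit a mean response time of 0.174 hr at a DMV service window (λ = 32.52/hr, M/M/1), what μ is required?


W = 1/(μ−λ) ⇒ μ − λ = 1/W = 1/0.174 = 5.7471
μ = λ + 1/W = 32.52 + 5.7471 = 38.2671 per hr

Final: 38.2671 /hr


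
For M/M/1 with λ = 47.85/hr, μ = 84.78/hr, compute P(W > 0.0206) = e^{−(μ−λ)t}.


W ~ Exponential(μ−λ) for M/M/1.
μ − λ = 84.78 − 47.85 = 36.9300
P(W > t) = e^{−(μ−λ)t} = e^{−0.7608} = 0.467312

Final: 0.467312


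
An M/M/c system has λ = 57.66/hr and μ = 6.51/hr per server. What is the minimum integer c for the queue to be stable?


Stability requires cμ > λ ⇔ c > λ/μ.
λ/μ = 57.66/6.51 = 8.8571
Minimum integer c = ⌊8.8571⌋ + 1 = 9
Check: 9·6.51 = 58.59 > 57.66, while 8·6.51 = 52.08 ≤ 57.66

Final: 9 servers


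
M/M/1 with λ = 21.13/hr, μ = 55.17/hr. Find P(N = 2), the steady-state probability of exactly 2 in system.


ρ = 21.13/55.17 = 0.3830
P_n = (1−ρ)·ρ^n = (1 − 0.3830)·0.3830^2 = 0.6170·0.146687 = 0.090506

Final: 0.090506


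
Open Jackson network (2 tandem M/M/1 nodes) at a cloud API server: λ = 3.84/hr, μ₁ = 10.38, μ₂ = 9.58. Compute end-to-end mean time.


Each node sees arrival rate λ = 3.84/hr (tandem ⇒ throughput preserved).
W₁ = 1/(μ₁−λ) = 1/(10.38−3.84) = 0.15291 hr
W₂ = 1/(μ₂−λ) = 1/(9.58−3.84) = 0.17422 hr
W_total = W₁ + W₂ = 0.15291 + 0.17422 = 0.32712 hr

Final: 0.32712 hr


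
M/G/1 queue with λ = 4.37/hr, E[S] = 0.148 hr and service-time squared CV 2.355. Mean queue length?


ρ = λ·E[S] = 4.37·0.148 = 0.6468
Lq = ρ²(1+C_s²)/(2(1−ρ)) = 0.4183·(1+2.355)/(2·0.3532)
= 0.4183·3.3550/0.7065 = 1.98646

Final: 1.98646


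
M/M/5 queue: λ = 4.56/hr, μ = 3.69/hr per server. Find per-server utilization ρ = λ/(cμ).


ρ = λ/(cμ) = 4.56/(5·3.69) = 4.56/18.45 = 0.2472

Final: 0.2472


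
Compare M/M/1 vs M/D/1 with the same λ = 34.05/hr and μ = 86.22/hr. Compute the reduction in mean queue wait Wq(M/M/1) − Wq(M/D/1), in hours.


ρ = 34.05/86.22 = 0.3949
Wq(M/M/1) = ρ/(μ−λ) = 0.3949/52.17 = 0.007570 hr
Wq(M/D/1) = ρ/(2(μ−λ)) = 0.003785 hr
Savings = 0.007570 − 0.003785 = 0.003785 hr

Final: 0.003785 hr


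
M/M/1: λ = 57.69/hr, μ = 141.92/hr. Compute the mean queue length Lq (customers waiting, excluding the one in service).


ρ = 57.69/141.92 = 0.4065
Lq = ρ²/(1−ρ) = 0.1652/0.5935 = 0.2784

Final: 0.2784


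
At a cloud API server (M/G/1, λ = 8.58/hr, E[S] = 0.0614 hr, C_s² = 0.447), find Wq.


ρ = λ·E[S] = 8.58·0.0614 = 0.5268
E[S²] = E[S]²(1+C_s²) = 0.0614²·(1+0.447) = 0.005455
Wq = λ·E[S²]/(2(1−ρ)) = 8.58·0.005455/(2·0.4732) = 0.04946 hr

Final: 0.04946 hr


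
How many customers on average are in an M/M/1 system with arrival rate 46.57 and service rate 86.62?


ρ = λ/μ = 46.57/86.62 = 0.5376
L = ρ/(1−ρ) = 0.5376/(1 − 0.5376) = 0.5376/0.4624 = 1.1628

Final: 1.1628


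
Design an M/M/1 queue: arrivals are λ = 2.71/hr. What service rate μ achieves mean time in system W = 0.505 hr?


W = 1/(μ−λ) ⇒ μ − λ = 1/W = 1/0.505 = 1.9802
μ = λ + 1/W = 2.71 + 1.9802 = 4.6902 per hr

Final: 4.6902 /hr


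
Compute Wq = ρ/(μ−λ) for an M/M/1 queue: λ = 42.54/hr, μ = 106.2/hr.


ρ = 42.54/106.2 = 0.4006
Wq = ρ/(μ−λ) = 0.4006/(106.2 − 42.54) = 0.4006/63.66 = 0.006292 hr

Final: 0.006292 hr


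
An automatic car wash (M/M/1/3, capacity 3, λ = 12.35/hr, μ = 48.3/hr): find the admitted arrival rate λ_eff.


ρ = 0.2557; P_K = (1−ρ)ρ^3/(1−ρ^4) = 0.012496
λ_eff = λ(1 − P_K) = 12.35·(1 − 0.012496) = 12.35·0.987504 = 12.1957 /hr

Final: 12.1957 /hr


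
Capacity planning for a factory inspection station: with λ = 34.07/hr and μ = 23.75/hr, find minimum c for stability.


Stability requires cμ > λ ⇔ c > λ/μ.
λ/μ = 34.07/23.75 = 1.4345
Minimum integer c = ⌊1.4345⌋ + 1 = 2
Check: 2·23.75 = 47.50 > 34.07, while 1·23.75 = 23.75 ≤ 34.07

Final: 2 servers


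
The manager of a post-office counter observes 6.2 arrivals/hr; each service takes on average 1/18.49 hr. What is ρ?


ρ = λ/μ = 6.2/18.49 = 0.3353

Final: 0.3353


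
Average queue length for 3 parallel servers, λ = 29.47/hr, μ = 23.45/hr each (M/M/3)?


a = λ/μ = 1.2567; ρ = a/3 = 0.4189
P₀ = 0.276576
Lq = P₀·a^c·ρ / (c!·(1−ρ)²) = 0.276576·1.98478·0.4189/(6·0.33767)
= 0.11350

Final: 0.11350


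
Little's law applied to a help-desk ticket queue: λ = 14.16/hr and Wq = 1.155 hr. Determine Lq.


Lq = λWq = 14.16·1.155 = 16.3548

Final: 16.3548


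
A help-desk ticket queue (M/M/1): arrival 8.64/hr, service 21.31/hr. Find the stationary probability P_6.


ρ = 8.64/21.31 = 0.4054
P_n = (1−ρ)·ρ^n = (1 − 0.4054)·0.4054^6 = 0.5946·0.004442 = 0.002641

Final: 0.002641


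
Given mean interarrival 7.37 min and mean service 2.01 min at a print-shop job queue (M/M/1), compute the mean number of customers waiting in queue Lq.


λ = 60/7.37 = 8.1411 /hr
μ = 60/2.01 = 29.8507 /hr
ρ = λ/μ = 8.1411/29.8507 = 0.2727
Lq = ρ²/(1−ρ) = 0.07438/0.7273 = 0.1023

Final: 0.1023


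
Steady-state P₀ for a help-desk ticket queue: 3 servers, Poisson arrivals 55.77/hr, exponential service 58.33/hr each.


a = λ/μ = 55.77/58.33 = 0.9561; ρ = a/c = 0.3187
Σ_{k=0}^{2} a^k/k! (terms k=0..2) = 1.00000 + 0.95611 + 0.45707 = 2.41319
Tail: a^3/(3!(1−ρ)) = 0.87403/(6·0.6813) = 0.21382
P₀ = 1/(2.41319 + 0.21382) = 1/2.62700 = 0.380662

Final: 0.380662


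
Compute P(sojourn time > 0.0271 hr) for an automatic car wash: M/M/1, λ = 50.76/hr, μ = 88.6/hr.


W ~ Exponential(μ−λ) for M/M/1.
μ − λ = 88.6 − 50.76 = 37.8400
P(W > t) = e^{−(μ−λ)t} = e^{−1.0255} = 0.358630

Final: 0.358630


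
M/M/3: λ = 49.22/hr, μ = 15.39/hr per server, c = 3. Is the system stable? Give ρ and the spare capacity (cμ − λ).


Total capacity cμ = 3·15.39 = 46.17/hr
ρ = λ/(cμ) = 49.22/46.17 = 1.0661
Stable ⇔ ρ < 1: NO
Spare capacity = cμ − λ = 46.17 − 49.22 = -3.05/hr

Final: ρ = 1.0661; unstable; margin = -3.05/hr


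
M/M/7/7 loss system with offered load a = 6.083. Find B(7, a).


B(c,a) = (a^c/c!) / Σ_{k=0}^{c} a^k/k!
a^7/7! = 61.149679
Σ terms (k=0..7): 1.00000 + 6.08300 + 18.50144 + 37.51476 + 57.05057 + 69.40773 + 70.36787 + 61.14968 = 321.075059
B = 61.149679/321.075059 = 0.190453

Final: 0.190453


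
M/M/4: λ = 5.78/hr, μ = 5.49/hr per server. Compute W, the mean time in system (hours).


a = 1.0528; ρ = 0.2632; P₀ = 0.348308
Lq = P₀·a^c·ρ/(c!(1−ρ)²) = 0.008645
Wq = Lq/λ = 0.008645/5.78 = 0.001496 hr
W = Wq + 1/μ = 0.001496 + 0.18215 = 0.18365 hr

Final: 0.18365 hr


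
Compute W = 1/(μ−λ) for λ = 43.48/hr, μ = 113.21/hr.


W = 1/(μ−λ) = 1/(113.21 − 43.48) = 1/69.73 = 0.01434 hr

Final: 0.01434 hr


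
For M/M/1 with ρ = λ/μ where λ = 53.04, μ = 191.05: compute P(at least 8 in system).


ρ = 53.04/191.05 = 0.2776
P(N ≥ n) = ρ^n = 0.2776^8 = 0.00003529

Final: 0.00003529


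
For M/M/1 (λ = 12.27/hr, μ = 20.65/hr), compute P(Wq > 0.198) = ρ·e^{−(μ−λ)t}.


ρ = 12.27/20.65 = 0.5942
P(Wq > t) = ρ·e^{−(μ−λ)t} = 0.5942·e^{−1.6592}
= 0.5942·0.190284 = 0.113064

Final: 0.113064


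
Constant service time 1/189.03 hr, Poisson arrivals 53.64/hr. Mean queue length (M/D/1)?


ρ = 53.64/189.03 = 0.2838
M/D/1: Lq = ρ²/(2(1−ρ)) = 0.08052/(2·0.7162) = 0.05621

Final: 0.05621


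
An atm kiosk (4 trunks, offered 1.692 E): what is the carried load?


B(4,1.692) = 0.064773 (Erlang-B)
Carried load = a(1 − B) = 1.692·(1 − 0.064773) = 1.692·0.935227 = 1.5824 E

Final: 1.5824 Erlangs


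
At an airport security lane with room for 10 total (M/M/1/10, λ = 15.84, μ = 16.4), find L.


ρ = 15.84/16.4 = 0.9659
L = ρ[1 − (K+1)ρ^K + Kρ^(K+1)] / [(1−ρ)(1−ρ^(K+1))]
Numerator: 0.9659·(1 − 11·0.706502 + 10·0.682377) = 0.050469
Denominator: (0.03415)·(0.317623) = 0.010846
L = 0.050469/0.010846 = 4.6534

Final: 4.6534


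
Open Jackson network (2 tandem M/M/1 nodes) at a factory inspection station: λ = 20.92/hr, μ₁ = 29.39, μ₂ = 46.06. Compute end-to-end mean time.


Each node sees arrival rate λ = 20.92/hr (tandem ⇒ throughput preserved).
W₁ = 1/(μ₁−λ) = 1/(29.39−20.92) = 0.11806 hr
W₂ = 1/(μ₂−λ) = 1/(46.06−20.92) = 0.03978 hr
W_total = W₁ + W₂ = 0.11806 + 0.03978 = 0.15784 hr

Final: 0.15784 hr


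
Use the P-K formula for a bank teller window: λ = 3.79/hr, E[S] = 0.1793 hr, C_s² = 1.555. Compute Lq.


ρ = λ·E[S] = 3.79·0.1793 = 0.6795
Lq = ρ²(1+C_s²)/(2(1−ρ)) = 0.4618·(1+1.555)/(2·0.3205)
= 0.4618·2.5550/0.6409 = 1.84092

Final: 1.84092


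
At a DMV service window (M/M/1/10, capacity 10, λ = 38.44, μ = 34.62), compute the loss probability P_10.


ρ = λ/μ = 38.44/34.62 = 1.1103
P_K = (1−ρ)ρ^K/(1−ρ^(K+1)) = (-0.1103·2.848152)/(1 − 3.162419)
= -0.314267/-2.162419 = 0.145331

Final: 0.145331


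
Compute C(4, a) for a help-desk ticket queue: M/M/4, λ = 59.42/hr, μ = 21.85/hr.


a = λ/μ = 2.7195; ρ = a/4 = 0.6799
P₀ = 0.055905 (from M/M/c formula)
C(c,a) = [a^c/(c!(1−ρ))]·P₀ = [54.69213/(24·0.3201)]·0.055905
= 7.11832·0.055905 = 0.397952

Final: 0.397952


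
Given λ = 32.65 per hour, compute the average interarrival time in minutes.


Mean interarrival time = 1/λ = 1/32.65 hour = 0.03063 hour
In minutes: 0.03063 × 60 = 1.8377 min

Final: 1.8377 min


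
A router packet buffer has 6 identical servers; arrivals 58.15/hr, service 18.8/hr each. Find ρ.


ρ = λ/(cμ) = 58.15/(6·18.8) = 58.15/112.80 = 0.5155

Final: 0.5155


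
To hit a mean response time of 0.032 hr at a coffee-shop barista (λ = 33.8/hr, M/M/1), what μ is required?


W = 1/(μ−λ) ⇒ μ − λ = 1/W = 1/0.032 = 31.2500
μ = λ + 1/W = 33.8 + 31.2500 = 65.0500 per hr

Final: 65.0500 /hr


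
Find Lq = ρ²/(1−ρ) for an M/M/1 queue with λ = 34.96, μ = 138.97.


ρ = 34.96/138.97 = 0.2516
Lq = ρ²/(1−ρ) = 0.06328/0.7484 = 0.08456

Final: 0.08456


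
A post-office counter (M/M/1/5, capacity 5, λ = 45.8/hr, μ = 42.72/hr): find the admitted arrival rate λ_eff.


ρ = 1.0721; P_K = (1−ρ)ρ^5/(1−ρ^6) = 0.196956
λ_eff = λ(1 − P_K) = 45.8·(1 − 0.196956) = 45.8·0.803044 = 36.7794 /hr

Final: 36.7794 /hr


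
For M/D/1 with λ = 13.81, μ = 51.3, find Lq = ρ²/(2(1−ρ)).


ρ = 13.81/51.3 = 0.2692
M/D/1: Lq = ρ²/(2(1−ρ)) = 0.07247/(2·0.7308) = 0.04958

Final: 0.04958


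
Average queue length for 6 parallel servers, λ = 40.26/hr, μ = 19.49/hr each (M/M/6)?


a = λ/μ = 2.0657; ρ = a/6 = 0.3443
P₀ = 0.126505
Lq = P₀·a^c·ρ / (c!·(1−ρ)²) = 0.126505·77.69116·0.3443/(720·0.42997)
= 0.01093

Final: 0.01093


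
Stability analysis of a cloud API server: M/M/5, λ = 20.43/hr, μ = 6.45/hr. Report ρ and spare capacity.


Total capacity cμ = 5·6.45 = 32.25/hr
ρ = λ/(cμ) = 20.43/32.25 = 0.6335
Stable ⇔ ρ < 1: YES
Spare capacity = cμ − λ = 32.25 − 20.43 = 11.82/hr

Final: ρ = 0.6335; stable; margin = 11.82/hr


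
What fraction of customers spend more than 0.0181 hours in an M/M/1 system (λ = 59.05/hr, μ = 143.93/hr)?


W ~ Exponential(μ−λ) for M/M/1.
μ − λ = 143.93 − 59.05 = 84.8800
P(W > t) = e^{−(μ−λ)t} = e^{−1.5363} = 0.215170

Final: 0.215170


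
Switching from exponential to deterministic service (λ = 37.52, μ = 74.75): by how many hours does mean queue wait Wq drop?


ρ = 37.52/74.75 = 0.5019
Wq(M/M/1) = ρ/(μ−λ) = 0.5019/37.23 = 0.01348 hr
Wq(M/D/1) = ρ/(2(μ−λ)) = 0.006741 hr
Savings = 0.01348 − 0.006741 = 0.006741 hr

Final: 0.006741 hr


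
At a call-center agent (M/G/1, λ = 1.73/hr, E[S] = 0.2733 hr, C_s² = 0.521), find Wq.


ρ = λ·E[S] = 1.73·0.2733 = 0.4728
E[S²] = E[S]²(1+C_s²) = 0.2733²·(1+0.521) = 0.113608
Wq = λ·E[S²]/(2(1−ρ)) = 1.73·0.113608/(2·0.5272) = 0.18640 hr

Final: 0.18640 hr


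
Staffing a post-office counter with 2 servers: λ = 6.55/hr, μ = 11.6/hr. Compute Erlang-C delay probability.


a = λ/μ = 0.5647; ρ = a/2 = 0.2823
P₀ = 0.559664 (from M/M/c formula)
C(c,a) = [a^c/(c!(1−ρ))]·P₀ = [0.31884/(2·0.7177)]·0.559664
= 0.22213·0.559664 = 0.124319

Final: 0.124319


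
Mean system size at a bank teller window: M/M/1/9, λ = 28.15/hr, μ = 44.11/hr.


ρ = 28.15/44.11 = 0.6382
L = ρ[1 − (K+1)ρ^K + Kρ^(K+1)] / [(1−ρ)(1−ρ^(K+1))]
Numerator: 0.6382·(1 − 10·0.017558 + 9·0.011205) = 0.590484
Denominator: (0.3618)·(0.988795) = 0.357768
L = 0.590484/0.357768 = 1.6505

Final: 1.6505


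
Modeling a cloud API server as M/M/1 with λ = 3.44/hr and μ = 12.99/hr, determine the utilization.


ρ = λ/μ = 3.44/12.99 = 0.2648

Final: 0.2648


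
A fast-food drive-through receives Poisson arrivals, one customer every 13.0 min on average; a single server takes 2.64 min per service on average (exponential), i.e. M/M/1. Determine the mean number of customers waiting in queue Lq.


λ = 60/13.0 = 4.6154 /hr
μ = 60/2.64 = 22.7273 /hr
ρ = λ/μ = 4.6154/22.7273 = 0.2031
Lq = ρ²/(1−ρ) = 0.04124/0.7969 = 0.05175

Final: 0.05175


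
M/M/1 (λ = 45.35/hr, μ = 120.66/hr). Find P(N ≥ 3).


ρ = 45.35/120.66 = 0.3758
P(N ≥ n) = ρ^n = 0.3758^3 = 0.053094

Final: 0.053094


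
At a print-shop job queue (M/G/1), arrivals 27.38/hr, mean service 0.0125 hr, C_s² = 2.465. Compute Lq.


ρ = λ·E[S] = 27.38·0.0125 = 0.3422
Lq = ρ²(1+C_s²)/(2(1−ρ)) = 0.1171·(1+2.465)/(2·0.6578)
= 0.1171·3.4650/1.3155 = 0.30853

Final: 0.30853


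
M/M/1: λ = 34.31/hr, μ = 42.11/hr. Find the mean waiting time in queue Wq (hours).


ρ = 34.31/42.11 = 0.8148
Wq = ρ/(μ−λ) = 0.8148/(42.11 − 34.31) = 0.8148/7.80 = 0.1045 hr

Final: 0.1045 hr


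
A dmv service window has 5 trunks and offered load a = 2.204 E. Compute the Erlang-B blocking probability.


B(c,a) = (a^c/c!) / Σ_{k=0}^{c} a^k/k!
a^5/5! = 0.433388
Σ terms (k=0..5): 1.00000 + 2.20400 + 2.42881 + 1.78436 + 0.98318 + 0.43339 = 8.833745
B = 0.433388/8.833745 = 0.049060

Final: 0.049060


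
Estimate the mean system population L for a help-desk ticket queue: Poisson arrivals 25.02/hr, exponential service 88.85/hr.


ρ = λ/μ = 25.02/88.85 = 0.2816
L = ρ/(1−ρ) = 0.2816/(1 − 0.2816) = 0.2816/0.7184 = 0.3920

Final: 0.3920


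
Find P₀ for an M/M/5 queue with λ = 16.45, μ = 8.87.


a = λ/μ = 16.45/8.87 = 1.8546; ρ = a/c = 0.3709
Σ_{k=0}^{4} a^k/k! (terms k=0..4) = 1.00000 + 1.85457 + 1.71971 + 1.06310 + 0.49290 = 6.13028
Tail: a^5/(5!(1−ρ)) = 21.93873/(120·0.6291) = 0.29062
P₀ = 1/(6.13028 + 0.29062) = 1/6.42089 = 0.155742

Final: 0.155742


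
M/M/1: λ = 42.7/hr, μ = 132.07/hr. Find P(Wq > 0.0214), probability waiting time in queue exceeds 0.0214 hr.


ρ = 42.7/132.07 = 0.3233
P(Wq > t) = ρ·e^{−(μ−λ)t} = 0.3233·e^{−1.9125}
= 0.3233·0.147708 = 0.047756

Final: 0.047756


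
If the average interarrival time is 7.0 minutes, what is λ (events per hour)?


λ = 1/(interarrival time) in consistent units.
1 hour = 60 min, so λ = 60/7.0 = 8.5714 per hour

Final: 8.5714 /hr


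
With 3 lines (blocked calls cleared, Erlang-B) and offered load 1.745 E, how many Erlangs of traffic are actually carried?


B(3,1.745) = 0.171856 (Erlang-B)
Carried load = a(1 − B) = 1.745·(1 − 0.171856) = 1.745·0.828144 = 1.4451 E

Final: 1.4451 Erlangs


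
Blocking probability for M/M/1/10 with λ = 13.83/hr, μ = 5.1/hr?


ρ = λ/μ = 13.83/5.1 = 2.7118
P_K = (1−ρ)ρ^K/(1−ρ^(K+1)) = (-1.7118·21504.039054)/(1 − 58313.894141)
= -36809.855087/-58312.894141 = 0.631247

Final: 0.631247


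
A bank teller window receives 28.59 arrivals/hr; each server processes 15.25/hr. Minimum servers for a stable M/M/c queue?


Stability requires cμ > λ ⇔ c > λ/μ.
λ/μ = 28.59/15.25 = 1.8748
Minimum integer c = ⌊1.8748⌋ + 1 = 2
Check: 2·15.25 = 30.50 > 28.59, while 1·15.25 = 15.25 ≤ 28.59

Final: 2 servers


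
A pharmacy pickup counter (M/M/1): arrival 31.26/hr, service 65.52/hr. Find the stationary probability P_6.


ρ = 31.26/65.52 = 0.4771
P_n = (1−ρ)·ρ^n = (1 − 0.4771)·0.4771^6 = 0.5229·0.011795 = 0.006167

Final: 0.006167


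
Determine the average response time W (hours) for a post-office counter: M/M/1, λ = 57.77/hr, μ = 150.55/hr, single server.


W = 1/(μ−λ) = 1/(150.55 − 57.77) = 1/92.78 = 0.01078 hr

Final: 0.01078 hr


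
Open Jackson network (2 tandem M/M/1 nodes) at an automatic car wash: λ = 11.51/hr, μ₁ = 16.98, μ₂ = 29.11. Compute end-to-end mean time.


Each node sees arrival rate λ = 11.51/hr (tandem ⇒ throughput preserved).
W₁ = 1/(μ₁−λ) = 1/(16.98−11.51) = 0.18282 hr
W₂ = 1/(μ₂−λ) = 1/(29.11−11.51) = 0.05682 hr
W_total = W₁ + W₂ = 0.18282 + 0.05682 = 0.23963 hr

Final: 0.23963 hr


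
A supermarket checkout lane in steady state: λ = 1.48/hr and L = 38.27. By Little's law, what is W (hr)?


W = L/λ = 38.27/1.48 = 25.8581 hr

Final: 25.8581 hr


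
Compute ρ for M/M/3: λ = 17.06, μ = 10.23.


ρ = λ/(cμ) = 17.06/(3·10.23) = 17.06/30.69 = 0.5559

Final: 0.5559


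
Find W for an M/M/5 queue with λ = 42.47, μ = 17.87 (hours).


a = 2.3766; ρ = 0.4753; P₀ = 0.091145
Lq = P₀·a^c·ρ/(c!(1−ρ)²) = 0.09944
Wq = Lq/λ = 0.09944/42.47 = 0.002341 hr
W = Wq + 1/μ = 0.002341 + 0.05596 = 0.05830 hr

Final: 0.05830 hr


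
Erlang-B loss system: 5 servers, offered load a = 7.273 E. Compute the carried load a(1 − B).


B(5,7.273) = 0.440468 (Erlang-B)
Carried load = a(1 − B) = 7.273·(1 − 0.440468) = 7.273·0.559532 = 4.0695 E

Final: 4.0695 Erlangs


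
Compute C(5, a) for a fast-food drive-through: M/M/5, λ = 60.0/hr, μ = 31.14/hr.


a = λ/μ = 1.9268; ρ = a/5 = 0.3854
P₀ = 0.144727 (from M/M/c formula)
C(c,a) = [a^c/(c!(1−ρ))]·P₀ = [26.55603/(120·0.6146)]·0.144727
= 0.36005·0.144727 = 0.052109

Final: 0.052109


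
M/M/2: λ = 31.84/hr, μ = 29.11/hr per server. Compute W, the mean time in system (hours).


a = 1.0938; ρ = 0.5469; P₀ = 0.292916
Lq = P₀·a^c·ρ/(c!(1−ρ)²) = 0.46673
Wq = Lq/λ = 0.46673/31.84 = 0.01466 hr
W = Wq + 1/μ = 0.01466 + 0.03435 = 0.04901 hr

Final: 0.04901 hr


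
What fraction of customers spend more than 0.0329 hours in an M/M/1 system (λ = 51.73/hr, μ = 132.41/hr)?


W ~ Exponential(μ−λ) for M/M/1.
μ − λ = 132.41 − 51.73 = 80.6800
P(W > t) = e^{−(μ−λ)t} = e^{−2.6544} = 0.070343

Final: 0.070343


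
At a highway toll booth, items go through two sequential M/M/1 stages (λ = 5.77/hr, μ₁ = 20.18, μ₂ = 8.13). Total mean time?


Each node sees arrival rate λ = 5.77/hr (tandem ⇒ throughput preserved).
W₁ = 1/(μ₁−λ) = 1/(20.18−5.77) = 0.06940 hr
W₂ = 1/(μ₂−λ) = 1/(8.13−5.77) = 0.42373 hr
W_total = W₁ + W₂ = 0.06940 + 0.42373 = 0.49313 hr

Final: 0.49313 hr


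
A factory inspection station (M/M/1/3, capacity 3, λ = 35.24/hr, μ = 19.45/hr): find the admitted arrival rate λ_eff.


ρ = 1.8118; P_K = (1−ρ)ρ^3/(1−ρ^4) = 0.493903
λ_eff = λ(1 − P_K) = 35.24·(1 − 0.493903) = 35.24·0.506097 = 17.8349 /hr

Final: 17.8349 /hr


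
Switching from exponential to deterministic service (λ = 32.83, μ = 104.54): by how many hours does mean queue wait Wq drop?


ρ = 32.83/104.54 = 0.3140
Wq(M/M/1) = ρ/(μ−λ) = 0.3140/71.71 = 0.004379 hr
Wq(M/D/1) = ρ/(2(μ−λ)) = 0.002190 hr
Savings = 0.004379 − 0.002190 = 0.002190 hr

Final: 0.002190 hr


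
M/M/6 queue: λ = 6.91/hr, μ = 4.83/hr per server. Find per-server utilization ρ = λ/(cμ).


ρ = λ/(cμ) = 6.91/(6·4.83) = 6.91/28.98 = 0.2384

Final: 0.2384


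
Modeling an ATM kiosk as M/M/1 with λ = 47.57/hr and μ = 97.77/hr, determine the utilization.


ρ = λ/μ = 47.57/97.77 = 0.4866

Final: 0.4866


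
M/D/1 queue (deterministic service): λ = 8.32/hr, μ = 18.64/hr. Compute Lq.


ρ = 8.32/18.64 = 0.4464
M/D/1: Lq = ρ²/(2(1−ρ)) = 0.1992/(2·0.5536) = 0.17992

Final: 0.17992


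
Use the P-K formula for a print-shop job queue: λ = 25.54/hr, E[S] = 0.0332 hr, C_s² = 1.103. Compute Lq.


ρ = λ·E[S] = 25.54·0.0332 = 0.8479
Lq = ρ²(1+C_s²)/(2(1−ρ)) = 0.7190·(1+1.103)/(2·0.1521)
= 0.7190·2.1030/0.3041 = 4.97139

Final: 4.97139


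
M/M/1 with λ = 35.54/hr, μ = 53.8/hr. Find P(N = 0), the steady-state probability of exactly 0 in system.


ρ = 35.54/53.8 = 0.6606
P_n = (1−ρ)·ρ^n = (1 − 0.6606)·0.6606^0 = 0.3394·1.000000 = 0.339405

Final: 0.339405


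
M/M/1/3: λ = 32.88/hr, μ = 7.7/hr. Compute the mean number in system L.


ρ = 32.88/7.7 = 4.2701
L = ρ[1 − (K+1)ρ^K + Kρ^(K+1)] / [(1−ρ)(1−ρ^(K+1))]
Numerator: 4.2701·(1 − 4·77.861587 + 3·332.479088) = 2933.540434
Denominator: (-3.2701)·(-331.479088) = 1083.979667
L = 2933.540434/1083.979667 = 2.7063

Final: 2.7063


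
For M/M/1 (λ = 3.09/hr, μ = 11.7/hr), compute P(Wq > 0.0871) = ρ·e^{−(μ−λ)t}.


ρ = 3.09/11.7 = 0.2641
P(Wq > t) = ρ·e^{−(μ−λ)t} = 0.2641·e^{−0.7499}
= 0.2641·0.472399 = 0.124762

Final: 0.124762


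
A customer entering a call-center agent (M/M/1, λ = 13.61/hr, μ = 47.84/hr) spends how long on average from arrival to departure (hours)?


W = 1/(μ−λ) = 1/(47.84 − 13.61) = 1/34.23 = 0.02921 hr

Final: 0.02921 hr


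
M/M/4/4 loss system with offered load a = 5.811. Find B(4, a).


B(c,a) = (a^c/c!) / Σ_{k=0}^{c} a^k/k!
a^4/4! = 47.510791
Σ terms (k=0..4): 1.00000 + 5.81100 + 16.88386 + 32.70404 + 47.51079 = 103.909689
B = 47.510791/103.909689 = 0.457232

Final: 0.457232


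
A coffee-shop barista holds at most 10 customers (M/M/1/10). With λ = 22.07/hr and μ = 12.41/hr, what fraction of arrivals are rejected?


ρ = λ/μ = 22.07/12.41 = 1.7784
P_K = (1−ρ)ρ^K/(1−ρ^(K+1)) = (-0.7784·316.450304)/(1 − 562.776648)
= -246.326344/-561.776648 = 0.438477

Final: 0.438477


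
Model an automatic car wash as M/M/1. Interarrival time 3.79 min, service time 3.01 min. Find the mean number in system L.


λ = 60/3.79 = 15.8311 /hr
μ = 60/3.01 = 19.9336 /hr
ρ = λ/μ = 15.8311/19.9336 = 0.7942
L = ρ/(1−ρ) = 0.7942/0.2058 = 3.8590

Final: 3.8590


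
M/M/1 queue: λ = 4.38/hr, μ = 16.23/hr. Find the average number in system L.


ρ = λ/μ = 4.38/16.23 = 0.2699
L = ρ/(1−ρ) = 0.2699/(1 − 0.2699) = 0.2699/0.7301 = 0.3696

Final: 0.3696


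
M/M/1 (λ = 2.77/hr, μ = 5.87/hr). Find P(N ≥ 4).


ρ = 2.77/5.87 = 0.4719
P(N ≥ n) = ρ^n = 0.4719^4 = 0.049587

Final: 0.049587


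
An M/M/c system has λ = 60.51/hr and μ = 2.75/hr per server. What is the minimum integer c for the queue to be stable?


Stability requires cμ > λ ⇔ c > λ/μ.
λ/μ = 60.51/2.75 = 22.0036
Minimum integer c = ⌊22.0036⌋ + 1 = 23
Check: 23·2.75 = 63.25 > 60.51, while 22·2.75 = 60.50 ≤ 60.51

Final: 23 servers


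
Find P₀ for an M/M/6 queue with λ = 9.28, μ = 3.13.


a = λ/μ = 9.28/3.13 = 2.9649; ρ = a/c = 0.4941
Σ_{k=0}^{5} a^k/k! (terms k=0..5) = 1.00000 + 2.96486 + 4.39519 + 4.34370 + 3.21961 + 1.90914 = 17.83249
Tail: a^6/(6!(1−ρ)) = 679.23778/(720·0.5059) = 1.86492
P₀ = 1/(17.83249 + 1.86492) = 1/19.69741 = 0.050768

Final: 0.050768


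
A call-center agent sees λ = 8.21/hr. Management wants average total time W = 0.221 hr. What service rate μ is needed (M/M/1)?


W = 1/(μ−λ) ⇒ μ − λ = 1/W = 1/0.221 = 4.5249
μ = λ + 1/W = 8.21 + 4.5249 = 12.7349 per hr

Final: 12.7349 /hr


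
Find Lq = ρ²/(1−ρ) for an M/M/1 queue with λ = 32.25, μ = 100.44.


ρ = 32.25/100.44 = 0.3211
Lq = ρ²/(1−ρ) = 0.1031/0.6789 = 0.1519

Final: 0.1519


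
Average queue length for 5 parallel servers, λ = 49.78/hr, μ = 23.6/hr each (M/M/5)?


a = λ/μ = 2.1093; ρ = a/5 = 0.4219
P₀ = 0.120123
Lq = P₀·a^c·ρ / (c!·(1−ρ)²) = 0.120123·41.75557·0.4219/(120·0.33424)
= 0.05276

Final: 0.05276


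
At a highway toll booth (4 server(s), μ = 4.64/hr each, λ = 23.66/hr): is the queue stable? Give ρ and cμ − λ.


Total capacity cμ = 4·4.64 = 18.56/hr
ρ = λ/(cμ) = 23.66/18.56 = 1.2748
Stable ⇔ ρ < 1: NO
Spare capacity = cμ − λ = 18.56 − 23.66 = -5.10/hr

Final: ρ = 1.2748; unstable; margin = -5.10/hr


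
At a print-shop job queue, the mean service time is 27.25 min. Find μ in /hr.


μ = 1/(service time) in consistent units.
1 hour = 60 min, so μ = 60/27.25 = 2.2018 per hour

Final: 2.2018 /hr


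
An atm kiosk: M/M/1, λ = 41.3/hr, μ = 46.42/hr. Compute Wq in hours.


ρ = 41.3/46.42 = 0.8897
Wq = ρ/(μ−λ) = 0.8897/(46.42 − 41.3) = 0.8897/5.12 = 0.1738 hr

Final: 0.1738 hr


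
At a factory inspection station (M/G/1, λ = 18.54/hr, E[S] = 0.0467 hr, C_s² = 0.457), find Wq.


ρ = λ·E[S] = 18.54·0.0467 = 0.8658
E[S²] = E[S]²(1+C_s²) = 0.0467²·(1+0.457) = 0.003178
Wq = λ·E[S²]/(2(1−ρ)) = 18.54·0.003178/(2·0.1342) = 0.21952 hr

Final: 0.21952 hr


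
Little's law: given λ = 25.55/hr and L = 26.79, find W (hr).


W = L/λ = 26.79/25.55 = 1.0485 hr

Final: 1.0485 hr


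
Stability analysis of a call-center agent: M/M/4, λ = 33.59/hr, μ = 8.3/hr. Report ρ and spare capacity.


Total capacity cμ = 4·8.3 = 33.20/hr
ρ = λ/(cμ) = 33.59/33.20 = 1.0117
Stable ⇔ ρ < 1: NO
Spare capacity = cμ − λ = 33.20 − 33.59 = -0.39/hr

Final: ρ = 1.0117; unstable; margin = -0.39/hr


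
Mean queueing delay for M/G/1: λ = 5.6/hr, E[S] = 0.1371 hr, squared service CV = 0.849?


ρ = λ·E[S] = 5.6·0.1371 = 0.7678
E[S²] = E[S]²(1+C_s²) = 0.1371²·(1+0.849) = 0.034755
Wq = λ·E[S²]/(2(1−ρ)) = 5.6·0.034755/(2·0.2322) = 0.41902 hr

Final: 0.41902 hr


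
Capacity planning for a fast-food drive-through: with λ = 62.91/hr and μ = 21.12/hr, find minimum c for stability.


Stability requires cμ > λ ⇔ c > λ/μ.
λ/μ = 62.91/21.12 = 2.9787
Minimum integer c = ⌊2.9787⌋ + 1 = 3
Check: 3·21.12 = 63.36 > 62.91, while 2·21.12 = 42.24 ≤ 62.91

Final: 3 servers
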